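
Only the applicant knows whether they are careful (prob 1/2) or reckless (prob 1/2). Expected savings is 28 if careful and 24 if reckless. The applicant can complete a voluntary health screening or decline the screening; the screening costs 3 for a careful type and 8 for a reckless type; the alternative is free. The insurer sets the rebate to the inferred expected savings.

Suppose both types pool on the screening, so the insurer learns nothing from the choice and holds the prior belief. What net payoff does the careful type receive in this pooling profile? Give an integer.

Pooled rebate = 1/2·28 + 1/2·24 = 26.
careful pays cost 3 for the screening, so net payoff = 26 − 3 = 23.

23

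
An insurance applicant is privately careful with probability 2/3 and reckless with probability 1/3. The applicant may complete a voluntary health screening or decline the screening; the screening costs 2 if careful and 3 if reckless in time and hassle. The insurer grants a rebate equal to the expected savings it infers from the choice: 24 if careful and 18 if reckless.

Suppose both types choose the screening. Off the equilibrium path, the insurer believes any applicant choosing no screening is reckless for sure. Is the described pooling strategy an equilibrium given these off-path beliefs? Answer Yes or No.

On path, the insurer holds the prior and pays 2/3·24 + 1/3·18 = 22. Off path (no screening), believing reckless, it pays 18.
careful: the screening nets 22 − 2 = 20; no screening nets 18. careful stays.
reckless: the screening nets 22 − 3 = 19; no screening nets 18. reckless stays.
No type deviates, so pooling is sustained.

Yes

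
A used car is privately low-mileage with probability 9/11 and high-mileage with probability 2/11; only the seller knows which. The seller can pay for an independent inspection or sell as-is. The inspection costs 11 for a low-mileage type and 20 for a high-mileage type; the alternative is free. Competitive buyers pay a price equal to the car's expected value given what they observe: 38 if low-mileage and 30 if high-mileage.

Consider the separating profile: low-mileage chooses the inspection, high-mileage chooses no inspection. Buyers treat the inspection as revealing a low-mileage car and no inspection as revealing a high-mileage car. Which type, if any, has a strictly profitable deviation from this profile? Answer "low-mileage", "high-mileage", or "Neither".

low-mileage

The inspection pays 38; no inspection pays 30.
low-mileage: assigned the inspection, nets 38 − 11 = 27; deviating to no inspection nets 30.
high-mileage: assigned no inspection, nets 30; deviating to the inspection nets 38 − 20 = 18.
The low-mileage type gains 3 by deviating.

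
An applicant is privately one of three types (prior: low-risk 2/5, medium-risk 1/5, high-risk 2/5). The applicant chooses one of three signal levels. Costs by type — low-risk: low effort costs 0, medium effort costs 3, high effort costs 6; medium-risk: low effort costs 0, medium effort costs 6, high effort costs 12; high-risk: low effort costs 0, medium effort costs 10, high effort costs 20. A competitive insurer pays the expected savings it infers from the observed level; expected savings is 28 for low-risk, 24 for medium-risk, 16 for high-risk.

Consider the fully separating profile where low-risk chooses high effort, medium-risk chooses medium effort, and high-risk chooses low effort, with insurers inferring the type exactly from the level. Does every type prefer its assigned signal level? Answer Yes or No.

Separating rebates: high effort → 28, medium effort → 24, low effort → 16.
low-risk (assigned high effort): low effort: 16 − 0 = 16; medium effort: 24 − 3 = 21; high effort: 28 − 6 = 22. low-risk stays.
medium-risk (assigned medium effort): low effort: 16 − 0 = 16; medium effort: 24 − 6 = 18; high effort: 28 − 12 = 16. medium-risk stays.
high-risk (assigned low effort): low effort: 16 − 0 = 16; medium effort: 24 − 10 = 14; high effort: 28 − 20 = 8. high-risk stays.
Every type prefers its assigned level; separation holds.

Yes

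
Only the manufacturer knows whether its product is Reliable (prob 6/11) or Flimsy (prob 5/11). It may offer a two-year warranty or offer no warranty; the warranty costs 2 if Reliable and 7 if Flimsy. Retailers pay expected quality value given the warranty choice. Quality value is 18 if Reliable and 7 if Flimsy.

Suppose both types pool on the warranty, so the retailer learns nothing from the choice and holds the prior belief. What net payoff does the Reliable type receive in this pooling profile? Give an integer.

11

Pooled price = 6/11·18 + 5/11·7 = 13.
Reliable pays cost 2 for the warranty, so net payoff = 13 − 2 = 11.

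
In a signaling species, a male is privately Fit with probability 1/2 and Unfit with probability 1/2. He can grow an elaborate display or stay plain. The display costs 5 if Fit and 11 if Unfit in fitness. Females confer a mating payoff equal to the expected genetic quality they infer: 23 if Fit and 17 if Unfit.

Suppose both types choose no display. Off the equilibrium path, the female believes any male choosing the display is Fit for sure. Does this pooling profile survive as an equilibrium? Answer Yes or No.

On path, the female holds the prior and pays 1/2·23 + 1/2·17 = 20. Off path (the display), believing Fit, it pays 23.
Fit: no display nets 20; the display nets 23 − 5 = 18. Fit stays.
Unfit: no display nets 20; the display nets 23 − 11 = 12. Unfit stays.
No type deviates, so pooling is sustained.

Yes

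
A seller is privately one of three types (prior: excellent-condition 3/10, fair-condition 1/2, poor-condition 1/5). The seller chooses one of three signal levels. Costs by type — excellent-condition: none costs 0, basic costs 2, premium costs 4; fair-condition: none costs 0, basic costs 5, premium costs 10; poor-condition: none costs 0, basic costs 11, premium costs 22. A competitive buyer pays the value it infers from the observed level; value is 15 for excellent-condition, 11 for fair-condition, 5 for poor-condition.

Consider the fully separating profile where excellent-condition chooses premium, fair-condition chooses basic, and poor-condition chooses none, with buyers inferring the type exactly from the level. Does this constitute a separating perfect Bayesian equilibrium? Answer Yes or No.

Yes

Separating prices: premium → 15, basic → 11, none → 5.
excellent-condition (assigned premium): none: 5 − 0 = 5; basic: 11 − 2 = 9; premium: 15 − 4 = 11. excellent-condition stays.
fair-condition (assigned basic): none: 5 − 0 = 5; basic: 11 − 5 = 6; premium: 15 − 10 = 5. fair-condition stays.
poor-condition (assigned none): none: 5 − 0 = 5; basic: 11 − 11 = 0; premium: 15 − 22 = -7. poor-condition stays.
Every type prefers its assigned level; separation holds.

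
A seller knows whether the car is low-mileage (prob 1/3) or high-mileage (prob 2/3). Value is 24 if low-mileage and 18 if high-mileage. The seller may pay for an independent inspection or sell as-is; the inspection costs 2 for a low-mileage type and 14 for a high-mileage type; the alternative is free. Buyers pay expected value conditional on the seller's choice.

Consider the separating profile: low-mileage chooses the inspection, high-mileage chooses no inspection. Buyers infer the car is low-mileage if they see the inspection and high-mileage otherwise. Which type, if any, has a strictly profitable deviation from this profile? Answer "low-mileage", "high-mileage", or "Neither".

The inspection pays 24; no inspection pays 18.
low-mileage: assigned the inspection, nets 24 − 2 = 22; deviating to no inspection nets 18.
high-mileage: assigned no inspection, nets 18; deviating to the inspection nets 24 − 14 = 10.
Both types strictly prefer their assigned action; no profitable deviation.

Neither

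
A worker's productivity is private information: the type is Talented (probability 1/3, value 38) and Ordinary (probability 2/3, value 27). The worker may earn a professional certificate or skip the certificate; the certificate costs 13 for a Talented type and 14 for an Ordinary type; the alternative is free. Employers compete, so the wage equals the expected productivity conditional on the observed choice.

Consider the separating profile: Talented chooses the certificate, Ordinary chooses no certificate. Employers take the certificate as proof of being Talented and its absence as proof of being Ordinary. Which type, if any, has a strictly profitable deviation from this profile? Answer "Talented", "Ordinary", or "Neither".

Talented

The certificate pays 38; no certificate pays 27.
Talented: assigned the certificate, nets 38 − 13 = 25; deviating to no certificate nets 27.
Ordinary: assigned no certificate, nets 27; deviating to the certificate nets 38 − 14 = 24.
The Talented type gains 2 by deviating.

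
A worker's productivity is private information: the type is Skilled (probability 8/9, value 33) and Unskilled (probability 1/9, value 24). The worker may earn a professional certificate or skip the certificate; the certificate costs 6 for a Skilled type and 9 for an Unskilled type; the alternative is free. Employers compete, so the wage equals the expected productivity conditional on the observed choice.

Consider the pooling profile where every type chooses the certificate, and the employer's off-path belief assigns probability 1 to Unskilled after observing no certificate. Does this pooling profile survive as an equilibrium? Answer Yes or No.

No

On path, the employer holds the prior and pays 8/9·33 + 1/9·24 = 32. Off path (no certificate), believing Unskilled, it pays 24.
Skilled: the certificate nets 32 − 6 = 26; no certificate nets 24. Skilled stays.
Unskilled: the certificate nets 32 − 9 = 23; no certificate nets 24. Unskilled would deviate.
A type deviates, so pooling fails.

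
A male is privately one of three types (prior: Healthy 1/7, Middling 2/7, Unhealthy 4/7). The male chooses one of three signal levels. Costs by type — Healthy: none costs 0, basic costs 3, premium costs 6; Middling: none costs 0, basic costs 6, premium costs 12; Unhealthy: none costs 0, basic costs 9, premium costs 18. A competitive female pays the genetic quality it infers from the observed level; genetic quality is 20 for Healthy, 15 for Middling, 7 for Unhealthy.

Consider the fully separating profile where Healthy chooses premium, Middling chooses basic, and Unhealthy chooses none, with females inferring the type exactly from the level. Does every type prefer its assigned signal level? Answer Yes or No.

Yes

Separating mating payoffs: premium → 20, basic → 15, none → 7.
Healthy (assigned premium): none: 7 − 0 = 7; basic: 15 − 3 = 12; premium: 20 − 6 = 14. Healthy stays.
Middling (assigned basic): none: 7 − 0 = 7; basic: 15 − 6 = 9; premium: 20 − 12 = 8. Middling stays.
Unhealthy (assigned none): none: 7 − 0 = 7; basic: 15 − 9 = 6; premium: 20 − 18 = 2. Unhealthy stays.
Every type prefers its assigned level; separation holds.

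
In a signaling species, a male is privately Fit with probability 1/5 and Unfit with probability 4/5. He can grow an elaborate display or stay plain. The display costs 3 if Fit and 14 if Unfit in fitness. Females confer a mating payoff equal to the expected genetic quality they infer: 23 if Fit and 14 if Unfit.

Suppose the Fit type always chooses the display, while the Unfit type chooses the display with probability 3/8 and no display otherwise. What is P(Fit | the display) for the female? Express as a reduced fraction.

2/5

P(the display) = (1/5)·1 + (4/5)·(3/8) = 1/2.
By Bayes' rule, P(Fit | the display) = (1/5) / (1/2) = 2/5.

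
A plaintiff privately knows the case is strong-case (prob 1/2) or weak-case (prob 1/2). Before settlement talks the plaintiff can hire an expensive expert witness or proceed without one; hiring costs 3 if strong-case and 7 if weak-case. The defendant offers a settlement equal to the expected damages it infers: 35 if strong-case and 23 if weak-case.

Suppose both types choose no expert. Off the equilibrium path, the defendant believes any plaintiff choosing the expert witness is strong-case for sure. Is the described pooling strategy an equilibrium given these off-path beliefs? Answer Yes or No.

No

On path, the defendant holds the prior and pays 1/2·35 + 1/2·23 = 29. Off path (the expert witness), believing strong-case, it pays 35.
strong-case: no expert nets 29; the expert witness nets 35 − 3 = 32. strong-case would deviate.
weak-case: no expert nets 29; the expert witness nets 35 − 7 = 28. weak-case stays.
A type deviates, so pooling fails.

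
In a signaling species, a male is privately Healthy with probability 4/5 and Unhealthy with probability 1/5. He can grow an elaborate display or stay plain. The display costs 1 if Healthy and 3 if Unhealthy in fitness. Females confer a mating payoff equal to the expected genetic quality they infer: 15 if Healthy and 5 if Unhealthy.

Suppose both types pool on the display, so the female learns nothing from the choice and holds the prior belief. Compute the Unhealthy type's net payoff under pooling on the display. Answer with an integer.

10

Pooled mating payoff = 4/5·15 + 1/5·5 = 13.
Unhealthy pays cost 3 for the display, so net payoff = 13 − 3 = 10.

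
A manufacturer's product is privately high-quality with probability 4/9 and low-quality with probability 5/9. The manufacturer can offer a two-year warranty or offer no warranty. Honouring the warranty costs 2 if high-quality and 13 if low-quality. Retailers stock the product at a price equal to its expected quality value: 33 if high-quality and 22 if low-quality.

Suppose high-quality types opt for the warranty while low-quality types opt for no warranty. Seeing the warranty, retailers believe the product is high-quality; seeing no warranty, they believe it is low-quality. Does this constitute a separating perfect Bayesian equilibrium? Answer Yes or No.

Yes

Under these beliefs, the warranty earns price 33 and no warranty earns price 22.
high-quality: the warranty nets 33 − 2 = 31; no warranty nets 22. high-quality prefers the warranty.
low-quality: the warranty nets 33 − 13 = 20; no warranty nets 22. low-quality prefers no warranty.
Neither type deviates, so the separating profile is an equilibrium.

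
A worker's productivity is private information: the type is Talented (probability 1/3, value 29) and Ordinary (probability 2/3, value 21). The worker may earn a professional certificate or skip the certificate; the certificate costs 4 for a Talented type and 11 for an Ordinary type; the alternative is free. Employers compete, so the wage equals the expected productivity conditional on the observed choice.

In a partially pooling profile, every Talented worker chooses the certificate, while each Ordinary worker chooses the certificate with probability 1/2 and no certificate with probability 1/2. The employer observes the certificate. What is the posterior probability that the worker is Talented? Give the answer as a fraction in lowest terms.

1/2

P(the certificate) = (1/3)·1 + (2/3)·(1/2) = 2/3.
By Bayes' rule, P(Talented | the certificate) = (1/3) / (2/3) = 1/2.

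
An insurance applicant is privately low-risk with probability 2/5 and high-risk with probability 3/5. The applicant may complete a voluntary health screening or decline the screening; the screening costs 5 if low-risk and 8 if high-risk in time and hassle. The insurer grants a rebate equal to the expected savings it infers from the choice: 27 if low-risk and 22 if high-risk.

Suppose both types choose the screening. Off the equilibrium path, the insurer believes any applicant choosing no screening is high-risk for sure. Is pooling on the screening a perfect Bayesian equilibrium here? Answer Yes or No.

On path, the insurer holds the prior and pays 2/5·27 + 3/5·22 = 24. Off path (no screening), believing high-risk, it pays 22.
low-risk: the screening nets 24 − 5 = 19; no screening nets 22. low-risk would deviate.
high-risk: the screening nets 24 − 8 = 16; no screening nets 22. high-risk would deviate.
A type deviates, so pooling fails.

No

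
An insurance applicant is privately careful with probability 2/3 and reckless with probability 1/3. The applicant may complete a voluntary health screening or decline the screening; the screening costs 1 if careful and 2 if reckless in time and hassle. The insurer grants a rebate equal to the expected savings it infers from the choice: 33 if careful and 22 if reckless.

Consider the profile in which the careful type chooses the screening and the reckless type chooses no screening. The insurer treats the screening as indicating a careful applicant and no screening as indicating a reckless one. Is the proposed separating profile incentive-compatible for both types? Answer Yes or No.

Under these beliefs, the screening earns rebate 33 and no screening earns rebate 22.
careful: the screening nets 33 − 1 = 32; no screening nets 22. careful prefers the screening.
reckless: the screening nets 33 − 2 = 31; no screening nets 22. reckless would deviate to the screening.
reckless has a profitable deviation, so the profile is not an equilibrium.

No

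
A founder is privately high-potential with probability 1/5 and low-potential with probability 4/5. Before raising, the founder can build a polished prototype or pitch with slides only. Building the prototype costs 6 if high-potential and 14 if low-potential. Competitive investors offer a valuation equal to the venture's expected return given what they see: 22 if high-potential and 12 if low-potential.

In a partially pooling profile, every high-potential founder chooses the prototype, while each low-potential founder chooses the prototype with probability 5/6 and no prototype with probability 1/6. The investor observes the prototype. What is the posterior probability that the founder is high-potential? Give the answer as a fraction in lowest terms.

3/13

P(the prototype) = (1/5)·1 + (4/5)·(5/6) = 13/15.
By Bayes' rule, P(high-potential | the prototype) = (1/5) / (13/15) = 3/13.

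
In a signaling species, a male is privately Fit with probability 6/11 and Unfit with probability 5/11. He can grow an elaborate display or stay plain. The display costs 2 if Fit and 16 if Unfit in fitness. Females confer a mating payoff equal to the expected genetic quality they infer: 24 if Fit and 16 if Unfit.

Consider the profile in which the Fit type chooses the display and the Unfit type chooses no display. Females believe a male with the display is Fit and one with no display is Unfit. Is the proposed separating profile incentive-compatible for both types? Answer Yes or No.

Under these beliefs, the display earns mating payoff 24 and no display earns mating payoff 16.
Fit: the display nets 24 − 2 = 22; no display nets 16. Fit prefers the display.
Unfit: the display nets 24 − 16 = 8; no display nets 16. Unfit prefers no display.
Neither type deviates, so the separating profile is an equilibrium.

Yes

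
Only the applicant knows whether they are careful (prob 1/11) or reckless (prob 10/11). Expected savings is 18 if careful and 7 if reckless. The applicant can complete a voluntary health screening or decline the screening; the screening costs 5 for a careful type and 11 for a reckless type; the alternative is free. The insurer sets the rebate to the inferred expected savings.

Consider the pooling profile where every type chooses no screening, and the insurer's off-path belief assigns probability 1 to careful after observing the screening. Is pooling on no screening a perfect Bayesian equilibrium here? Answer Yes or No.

No

On path, the insurer holds the prior and pays 1/11·18 + 10/11·7 = 8. Off path (the screening), believing careful, it pays 18.
careful: no screening nets 8; the screening nets 18 − 5 = 13. careful would deviate.
reckless: no screening nets 8; the screening nets 18 − 11 = 7. reckless stays.
A type deviates, so pooling fails.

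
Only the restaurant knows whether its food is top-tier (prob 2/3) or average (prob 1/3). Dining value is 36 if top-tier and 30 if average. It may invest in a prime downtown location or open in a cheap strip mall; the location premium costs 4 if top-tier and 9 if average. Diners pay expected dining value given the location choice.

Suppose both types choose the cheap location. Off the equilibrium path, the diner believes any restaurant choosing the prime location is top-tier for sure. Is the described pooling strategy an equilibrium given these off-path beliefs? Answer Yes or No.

Yes

On path, the diner holds the prior and pays 2/3·36 + 1/3·30 = 34. Off path (the prime location), believing top-tier, it pays 36.
top-tier: the cheap location nets 34; the prime location nets 36 − 4 = 32. top-tier stays.
average: the cheap location nets 34; the prime location nets 36 − 9 = 27. average stays.
No type deviates, so pooling is sustained.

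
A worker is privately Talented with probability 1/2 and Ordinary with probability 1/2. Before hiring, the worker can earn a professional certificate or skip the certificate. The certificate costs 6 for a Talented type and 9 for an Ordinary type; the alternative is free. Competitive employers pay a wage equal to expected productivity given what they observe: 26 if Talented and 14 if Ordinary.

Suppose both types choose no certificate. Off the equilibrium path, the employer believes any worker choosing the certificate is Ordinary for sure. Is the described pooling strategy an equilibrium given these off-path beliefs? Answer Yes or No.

Yes

On path, the employer holds the prior and pays 1/2·26 + 1/2·14 = 20. Off path (the certificate), believing Ordinary, it pays 14.
Talented: no certificate nets 20; the certificate nets 14 − 6 = 8. Talented stays.
Ordinary: no certificate nets 20; the certificate nets 14 − 9 = 5. Ordinary stays.
No type deviates, so pooling is sustained.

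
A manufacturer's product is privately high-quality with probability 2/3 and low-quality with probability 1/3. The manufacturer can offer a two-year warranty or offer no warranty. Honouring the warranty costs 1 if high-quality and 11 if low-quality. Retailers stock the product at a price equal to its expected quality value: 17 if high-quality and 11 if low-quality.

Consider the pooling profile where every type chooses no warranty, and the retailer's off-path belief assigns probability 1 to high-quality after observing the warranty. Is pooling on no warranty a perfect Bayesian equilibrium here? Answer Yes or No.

On path, the retailer holds the prior and pays 2/3·17 + 1/3·11 = 15. Off path (the warranty), believing high-quality, it pays 17.
high-quality: no warranty nets 15; the warranty nets 17 − 1 = 16. high-quality would deviate.
low-quality: no warranty nets 15; the warranty nets 17 − 11 = 6. low-quality stays.
A type deviates, so pooling fails.

No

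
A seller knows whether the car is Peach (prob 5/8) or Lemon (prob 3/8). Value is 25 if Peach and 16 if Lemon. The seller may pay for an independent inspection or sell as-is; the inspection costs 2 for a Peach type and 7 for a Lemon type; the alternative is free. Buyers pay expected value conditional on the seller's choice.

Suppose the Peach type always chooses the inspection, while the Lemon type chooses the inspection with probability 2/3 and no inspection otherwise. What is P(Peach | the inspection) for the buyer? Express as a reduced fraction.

5/7

P(the inspection) = (5/8)·1 + (3/8)·(2/3) = 7/8.
By Bayes' rule, P(Peach | the inspection) = (5/8) / (7/8) = 5/7.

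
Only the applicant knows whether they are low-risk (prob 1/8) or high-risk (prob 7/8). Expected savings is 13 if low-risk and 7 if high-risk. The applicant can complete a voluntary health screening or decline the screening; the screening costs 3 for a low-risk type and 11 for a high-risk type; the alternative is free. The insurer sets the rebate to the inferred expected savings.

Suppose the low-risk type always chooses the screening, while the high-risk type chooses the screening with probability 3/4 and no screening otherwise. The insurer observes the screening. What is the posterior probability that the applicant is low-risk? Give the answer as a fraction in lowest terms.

4/25

P(the screening) = (1/8)·1 + (7/8)·(3/4) = 25/32.
By Bayes' rule, P(low-risk | the screening) = (1/8) / (25/32) = 4/25.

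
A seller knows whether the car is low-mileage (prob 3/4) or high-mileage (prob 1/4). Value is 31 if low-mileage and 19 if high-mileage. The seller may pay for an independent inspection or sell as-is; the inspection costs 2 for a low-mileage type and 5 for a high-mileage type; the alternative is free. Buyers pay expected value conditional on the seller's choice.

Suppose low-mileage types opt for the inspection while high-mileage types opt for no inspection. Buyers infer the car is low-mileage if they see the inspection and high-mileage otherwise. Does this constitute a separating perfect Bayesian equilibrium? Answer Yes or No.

Under these beliefs, the inspection earns price 31 and no inspection earns price 19.
low-mileage: the inspection nets 31 − 2 = 29; no inspection nets 19. low-mileage prefers the inspection.
high-mileage: the inspection nets 31 − 5 = 26; no inspection nets 19. high-mileage would deviate to the inspection.
high-mileage has a profitable deviation, so the profile is not an equilibrium.

No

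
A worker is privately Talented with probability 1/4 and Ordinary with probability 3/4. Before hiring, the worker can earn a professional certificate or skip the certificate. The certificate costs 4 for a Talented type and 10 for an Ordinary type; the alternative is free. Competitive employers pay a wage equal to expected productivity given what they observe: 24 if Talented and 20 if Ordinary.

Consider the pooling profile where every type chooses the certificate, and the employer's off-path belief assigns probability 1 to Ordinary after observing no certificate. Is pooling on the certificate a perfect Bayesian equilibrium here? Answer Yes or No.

On path, the employer holds the prior and pays 1/4·24 + 3/4·20 = 21. Off path (no certificate), believing Ordinary, it pays 20.
Talented: the certificate nets 21 − 4 = 17; no certificate nets 20. Talented would deviate.
Ordinary: the certificate nets 21 − 10 = 11; no certificate nets 20. Ordinary would deviate.
A type deviates, so pooling fails.

No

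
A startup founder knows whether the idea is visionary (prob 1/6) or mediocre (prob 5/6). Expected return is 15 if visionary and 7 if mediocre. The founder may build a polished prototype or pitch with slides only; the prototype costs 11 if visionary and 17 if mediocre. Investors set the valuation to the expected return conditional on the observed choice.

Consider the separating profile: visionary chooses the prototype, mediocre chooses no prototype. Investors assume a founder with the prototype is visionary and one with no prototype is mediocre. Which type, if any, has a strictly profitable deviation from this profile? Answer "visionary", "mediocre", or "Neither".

visionary

The prototype pays 15; no prototype pays 7.
visionary: assigned the prototype, nets 15 − 11 = 4; deviating to no prototype nets 7.
mediocre: assigned no prototype, nets 7; deviating to the prototype nets 15 − 17 = -2.
The visionary type gains 3 by deviating.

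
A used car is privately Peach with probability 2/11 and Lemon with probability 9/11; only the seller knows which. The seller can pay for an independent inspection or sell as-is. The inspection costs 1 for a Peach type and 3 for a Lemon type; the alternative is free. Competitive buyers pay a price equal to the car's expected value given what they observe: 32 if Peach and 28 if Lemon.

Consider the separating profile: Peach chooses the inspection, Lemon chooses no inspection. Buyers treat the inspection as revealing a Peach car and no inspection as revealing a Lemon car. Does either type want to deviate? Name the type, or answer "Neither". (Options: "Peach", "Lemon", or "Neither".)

The inspection pays 32; no inspection pays 28.
Peach: assigned the inspection, nets 32 − 1 = 31; deviating to no inspection nets 28.
Lemon: assigned no inspection, nets 28; deviating to the inspection nets 32 − 3 = 29.
The Lemon type gains 1 by deviating.

Lemon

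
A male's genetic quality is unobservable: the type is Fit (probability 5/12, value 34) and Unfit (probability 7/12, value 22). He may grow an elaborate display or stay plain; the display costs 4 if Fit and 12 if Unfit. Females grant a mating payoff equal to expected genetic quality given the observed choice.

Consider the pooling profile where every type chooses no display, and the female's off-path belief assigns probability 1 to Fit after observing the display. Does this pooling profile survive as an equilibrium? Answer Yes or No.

No

On path, the female holds the prior and pays 5/12·34 + 7/12·22 = 27. Off path (the display), believing Fit, it pays 34.
Fit: no display nets 27; the display nets 34 − 4 = 30. Fit would deviate.
Unfit: no display nets 27; the display nets 34 − 12 = 22. Unfit stays.
A type deviates, so pooling fails.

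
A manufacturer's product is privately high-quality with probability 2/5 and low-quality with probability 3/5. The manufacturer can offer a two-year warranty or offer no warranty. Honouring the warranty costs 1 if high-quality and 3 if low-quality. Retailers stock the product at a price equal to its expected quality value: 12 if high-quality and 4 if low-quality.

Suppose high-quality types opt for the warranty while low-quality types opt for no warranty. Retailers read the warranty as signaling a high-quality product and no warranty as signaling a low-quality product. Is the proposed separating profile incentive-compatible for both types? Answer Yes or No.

Under these beliefs, the warranty earns price 12 and no warranty earns price 4.
high-quality: the warranty nets 12 − 1 = 11; no warranty nets 4. high-quality prefers the warranty.
low-quality: the warranty nets 12 − 3 = 9; no warranty nets 4. low-quality would deviate to the warranty.
low-quality has a profitable deviation, so the profile is not an equilibrium.

No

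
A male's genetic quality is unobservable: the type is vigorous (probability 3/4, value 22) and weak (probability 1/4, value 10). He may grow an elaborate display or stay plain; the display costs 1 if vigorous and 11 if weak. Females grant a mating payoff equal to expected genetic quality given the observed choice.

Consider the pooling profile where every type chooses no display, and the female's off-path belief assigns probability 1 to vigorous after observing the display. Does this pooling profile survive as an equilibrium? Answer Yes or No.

No

On path, the female holds the prior and pays 3/4·22 + 1/4·10 = 19. Off path (the display), believing vigorous, it pays 22.
vigorous: no display nets 19; the display nets 22 − 1 = 21. vigorous would deviate.
weak: no display nets 19; the display nets 22 − 11 = 11. weak stays.
A type deviates, so pooling fails.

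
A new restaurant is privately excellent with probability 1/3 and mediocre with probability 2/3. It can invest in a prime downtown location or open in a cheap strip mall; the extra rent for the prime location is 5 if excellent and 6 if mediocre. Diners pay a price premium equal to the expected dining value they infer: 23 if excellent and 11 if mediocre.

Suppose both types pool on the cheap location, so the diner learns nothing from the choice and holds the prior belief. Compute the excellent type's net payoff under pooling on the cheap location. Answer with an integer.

Pooled price premium = 1/3·23 + 2/3·11 = 15.
excellent pays no cost for the cheap location, so net payoff = 15.

15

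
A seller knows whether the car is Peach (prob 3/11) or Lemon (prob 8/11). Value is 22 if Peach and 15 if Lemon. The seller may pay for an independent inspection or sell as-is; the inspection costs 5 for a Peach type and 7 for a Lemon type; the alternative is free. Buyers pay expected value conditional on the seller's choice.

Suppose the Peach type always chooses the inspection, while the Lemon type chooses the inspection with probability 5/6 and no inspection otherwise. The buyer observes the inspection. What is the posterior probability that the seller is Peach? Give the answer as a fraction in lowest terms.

P(the inspection) = (3/11)·1 + (8/11)·(5/6) = 29/33.
By Bayes' rule, P(Peach | the inspection) = (3/11) / (29/33) = 9/29.

9/29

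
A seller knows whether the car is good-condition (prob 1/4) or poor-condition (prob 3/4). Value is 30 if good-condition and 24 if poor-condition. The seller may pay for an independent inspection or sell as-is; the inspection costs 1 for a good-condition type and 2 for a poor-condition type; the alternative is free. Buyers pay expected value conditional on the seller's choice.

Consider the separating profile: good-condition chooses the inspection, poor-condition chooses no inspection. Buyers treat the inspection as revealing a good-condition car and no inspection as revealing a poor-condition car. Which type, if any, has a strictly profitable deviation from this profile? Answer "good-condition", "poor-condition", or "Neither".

poor-condition

The inspection pays 30; no inspection pays 24.
good-condition: assigned the inspection, nets 30 − 1 = 29; deviating to no inspection nets 24.
poor-condition: assigned no inspection, nets 24; deviating to the inspection nets 30 − 2 = 28.
The poor-condition type gains 4 by deviating.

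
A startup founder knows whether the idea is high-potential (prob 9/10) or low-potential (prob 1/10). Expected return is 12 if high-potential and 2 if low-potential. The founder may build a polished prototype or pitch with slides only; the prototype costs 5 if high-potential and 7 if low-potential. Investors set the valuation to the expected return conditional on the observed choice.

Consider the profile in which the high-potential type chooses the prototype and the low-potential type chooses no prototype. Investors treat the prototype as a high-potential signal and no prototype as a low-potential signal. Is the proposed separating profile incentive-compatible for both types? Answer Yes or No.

No

Under these beliefs, the prototype earns valuation 12 and no prototype earns valuation 2.
high-potential: the prototype nets 12 − 5 = 7; no prototype nets 2. high-potential prefers the prototype.
low-potential: the prototype nets 12 − 7 = 5; no prototype nets 2. low-potential would deviate to the prototype.
low-potential has a profitable deviation, so the profile is not an equilibrium.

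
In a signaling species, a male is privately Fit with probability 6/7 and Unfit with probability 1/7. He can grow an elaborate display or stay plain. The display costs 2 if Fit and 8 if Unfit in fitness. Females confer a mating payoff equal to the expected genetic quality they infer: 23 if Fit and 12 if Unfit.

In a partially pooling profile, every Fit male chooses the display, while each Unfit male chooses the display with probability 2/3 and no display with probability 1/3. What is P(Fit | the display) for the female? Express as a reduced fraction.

P(the display) = (6/7)·1 + (1/7)·(2/3) = 20/21.
By Bayes' rule, P(Fit | the display) = (6/7) / (20/21) = 9/10.

9/10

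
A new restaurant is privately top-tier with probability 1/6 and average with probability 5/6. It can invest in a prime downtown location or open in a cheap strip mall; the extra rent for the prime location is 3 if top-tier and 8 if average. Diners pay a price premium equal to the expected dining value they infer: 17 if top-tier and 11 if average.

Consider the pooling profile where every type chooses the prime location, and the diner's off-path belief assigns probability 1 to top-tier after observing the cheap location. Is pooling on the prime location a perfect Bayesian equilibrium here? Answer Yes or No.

On path, the diner holds the prior and pays 1/6·17 + 5/6·11 = 12. Off path (the cheap location), believing top-tier, it pays 17.
top-tier: the prime location nets 12 − 3 = 9; the cheap location nets 17. top-tier would deviate.
average: the prime location nets 12 − 8 = 4; the cheap location nets 17. average would deviate.
A type deviates, so pooling fails.

No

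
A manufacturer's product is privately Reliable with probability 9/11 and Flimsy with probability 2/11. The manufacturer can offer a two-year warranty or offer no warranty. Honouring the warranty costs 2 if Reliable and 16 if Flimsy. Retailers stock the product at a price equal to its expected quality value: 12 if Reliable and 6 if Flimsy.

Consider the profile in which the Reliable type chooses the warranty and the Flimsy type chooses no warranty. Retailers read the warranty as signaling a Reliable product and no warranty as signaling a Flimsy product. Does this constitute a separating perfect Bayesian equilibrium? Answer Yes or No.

Yes

Under these beliefs, the warranty earns price 12 and no warranty earns price 6.
Reliable: the warranty nets 12 − 2 = 10; no warranty nets 6. Reliable prefers the warranty.
Flimsy: the warranty nets 12 − 16 = -4; no warranty nets 6. Flimsy prefers no warranty.
Neither type deviates, so the separating profile is an equilibrium.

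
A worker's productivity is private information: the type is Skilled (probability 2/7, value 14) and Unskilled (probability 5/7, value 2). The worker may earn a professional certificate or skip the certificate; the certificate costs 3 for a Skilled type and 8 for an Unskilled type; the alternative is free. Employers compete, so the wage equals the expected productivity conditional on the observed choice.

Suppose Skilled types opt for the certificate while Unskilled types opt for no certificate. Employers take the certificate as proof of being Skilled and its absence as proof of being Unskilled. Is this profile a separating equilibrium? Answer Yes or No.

No

Under these beliefs, the certificate earns wage 14 and no certificate earns wage 2.
Skilled: the certificate nets 14 − 3 = 11; no certificate nets 2. Skilled prefers the certificate.
Unskilled: the certificate nets 14 − 8 = 6; no certificate nets 2. Unskilled would deviate to the certificate.
Unskilled has a profitable deviation, so the profile is not an equilibrium.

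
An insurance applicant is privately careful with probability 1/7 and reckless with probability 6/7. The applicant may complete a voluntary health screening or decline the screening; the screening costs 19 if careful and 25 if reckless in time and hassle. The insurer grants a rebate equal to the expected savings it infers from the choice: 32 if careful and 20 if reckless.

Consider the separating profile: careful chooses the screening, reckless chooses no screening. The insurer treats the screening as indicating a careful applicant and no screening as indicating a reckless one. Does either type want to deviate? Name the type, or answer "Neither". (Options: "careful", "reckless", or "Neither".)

careful

The screening pays 32; no screening pays 20.
careful: assigned the screening, nets 32 − 19 = 13; deviating to no screening nets 20.
reckless: assigned no screening, nets 20; deviating to the screening nets 32 − 25 = 7.
The careful type gains 7 by deviating.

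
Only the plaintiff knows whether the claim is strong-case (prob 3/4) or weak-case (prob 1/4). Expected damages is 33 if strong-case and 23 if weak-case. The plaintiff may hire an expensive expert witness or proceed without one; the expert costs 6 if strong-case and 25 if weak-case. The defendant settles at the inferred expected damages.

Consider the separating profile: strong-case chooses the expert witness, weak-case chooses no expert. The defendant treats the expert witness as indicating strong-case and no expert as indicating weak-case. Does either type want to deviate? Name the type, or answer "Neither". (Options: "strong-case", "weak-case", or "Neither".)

The expert witness pays 33; no expert pays 23.
strong-case: assigned the expert witness, nets 33 − 6 = 27; deviating to no expert nets 23.
weak-case: assigned no expert, nets 23; deviating to the expert witness nets 33 − 25 = 8.
Both types strictly prefer their assigned action; no profitable deviation.

Neither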